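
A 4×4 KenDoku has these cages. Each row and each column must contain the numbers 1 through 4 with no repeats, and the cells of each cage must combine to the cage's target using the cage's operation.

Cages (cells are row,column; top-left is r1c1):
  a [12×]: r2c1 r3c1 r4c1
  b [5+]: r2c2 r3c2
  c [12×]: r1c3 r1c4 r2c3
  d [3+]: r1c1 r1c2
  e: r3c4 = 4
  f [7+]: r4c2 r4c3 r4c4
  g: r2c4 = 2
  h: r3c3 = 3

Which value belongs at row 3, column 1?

G is a freebie, leaving r2c4 = 2.
Cage h is given; hence r3c3 = 3.
Cage e is a single given cell, leaving r3c4 = 4.
Column 4 already has 4; hence r4c4 = 1.
Column 4 now contains 1; hence r1c4 = 3.
Row 3 now contains 4, so r3c1 = 1.
1 is placed in row 3; hence r3c2 = 2.
Column 2 already has 2, leaving r4c2 = 4.
4 is placed in row 4, so r4c3 = 2.
1 is placed in column 1; hence r1c1 = 2.
Column 2 already has 2, leaving r1c2 = 1.
Row 1 now contains 1; hence r1c3 = 4.
Cage a has product 12, which forces r2c1 = 4.
4 is placed in column 2, so r2c2 = 3.
Column 3 now contains 4, which forces r2c3 = 1.
4 is placed in row 4, which forces r4c1 = 3.
Completed grid: 2 1 4 3 / 4 3 1 2 / 1 2 3 4 / 3 4 2 1.

1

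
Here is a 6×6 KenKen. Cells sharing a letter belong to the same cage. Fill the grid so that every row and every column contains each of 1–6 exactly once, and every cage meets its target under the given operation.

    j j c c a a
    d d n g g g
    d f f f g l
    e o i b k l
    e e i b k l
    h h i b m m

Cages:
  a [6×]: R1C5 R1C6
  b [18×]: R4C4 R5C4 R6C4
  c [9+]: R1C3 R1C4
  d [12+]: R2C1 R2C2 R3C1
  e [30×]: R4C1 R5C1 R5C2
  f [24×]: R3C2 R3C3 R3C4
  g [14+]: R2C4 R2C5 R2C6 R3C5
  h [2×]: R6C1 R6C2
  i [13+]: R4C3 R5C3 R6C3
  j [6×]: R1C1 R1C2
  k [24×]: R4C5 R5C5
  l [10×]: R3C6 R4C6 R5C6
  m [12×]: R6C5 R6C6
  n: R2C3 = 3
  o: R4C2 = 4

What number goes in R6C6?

4

N is a freebie; hence R2C3 = 3.
Cage o is a single given cell; hence R4C2 = 4.
Row 4 already has 4, so R4C5 = 6.
Column 5 now contains 6, which forces R5C5 = 4.
Row 6 needs a 4, and only R6C6 is open for it.
The two cells of cage m must have product 12, which forces R6C5 = 3.
Row 2 needs a 4, and only R2C1 is open for it.
In row 6, 5 can only go at R6C3, so R6C3 = 5.
Column 3 already has 5, so R4C3 = 2.
Cage i needs sum 13, leaving R5C3 = 6.
Column 3 already has 6, leaving R1C3 = 4.
Cage c needs two cells with sum 9, which forces R1C4 = 5.
Column 3 now contains 4, so R3C3 = 1.
The 3 cells of cage b must have product 18; hence R6C4 = 6.
Cage g has sum 14, which forces R2C6 = 6.
The 3 cells of cage f must have product 24, so R3C2 = 6.
The 3 cells of cage f must have product 24, which forces R3C4 = 4.
Cage a's pair has product 6; hence R1C5 = 2.
Column 6 now contains 6, so R1C6 = 3.
Cage d needs sum 12; hence R2C2 = 5.
Row 2 now contains 5, which forces R2C5 = 1.
The 3 cells of cage d must have sum 12, which forces R3C1 = 3.
Column 5 already has 2, so R3C5 = 5.
Row 3 already has 5; hence R3C6 = 2.
Column 1 already has 3; hence R4C1 = 5.
5 is placed in row 4, leaving R4C6 = 1.
Column 1 already has 5, leaving R5C1 = 2.
Row 5 now contains 2, which forces R5C2 = 3.
Row 5 now contains 3; hence R5C4 = 1.
Column 6 already has 1, leaving R5C6 = 5.
Column 1 already has 2, leaving R6C1 = 1.
Row 6 now contains 1; hence R6C2 = 2.
3 is placed in row 1, so R1C1 = 6.
3 is placed in row 1, so R1C2 = 1.
1 is placed in row 2, which forces R2C4 = 2.
1 is placed in row 4, leaving R4C4 = 3.
Filled in: 6 1 4 5 2 3 / 4 5 3 2 1 6 / 3 6 1 4 5 2 / 5 4 2 3 6 1 / 2 3 6 1 4 5 / 1 2 5 6 3 4.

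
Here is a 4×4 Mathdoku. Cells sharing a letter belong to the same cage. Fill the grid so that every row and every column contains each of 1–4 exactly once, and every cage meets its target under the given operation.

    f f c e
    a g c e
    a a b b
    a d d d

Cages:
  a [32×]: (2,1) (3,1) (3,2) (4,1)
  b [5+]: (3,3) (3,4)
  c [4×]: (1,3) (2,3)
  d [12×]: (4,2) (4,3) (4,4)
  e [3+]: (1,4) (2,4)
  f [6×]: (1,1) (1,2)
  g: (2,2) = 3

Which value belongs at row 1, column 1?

3

Cage g is a single given cell, which forces (2,2) = 3.
Cage a needs product 32, so (3,2) = 4.
Column 2 already has 4, leaving (4,2) = 1.
The two cells of cage f must have product 6, leaving (1,1) = 3.
Column 2 already has 3; hence (1,2) = 2.
Row 1 already has 2, leaving (1,4) = 1.
1 is placed in column 4, so (2,4) = 2.
Column 4 now contains 2, leaving (3,4) = 3.
Column 4 now contains 3, leaving (4,4) = 4.
Row 1 now contains 1; hence (1,3) = 4.
Cage a has product 32, so (2,1) = 4.
Cage c's pair has product 4; hence (2,3) = 1.
Cage a needs product 32, which forces (3,1) = 1.
Row 3 already has 3, leaving (3,3) = 2.
4 is placed in row 4, leaving (4,1) = 2.
4 is placed in row 4, which forces (4,3) = 3.
Filled in: 3 2 4 1 / 4 3 1 2 / 1 4 2 3 / 2 1 3 4.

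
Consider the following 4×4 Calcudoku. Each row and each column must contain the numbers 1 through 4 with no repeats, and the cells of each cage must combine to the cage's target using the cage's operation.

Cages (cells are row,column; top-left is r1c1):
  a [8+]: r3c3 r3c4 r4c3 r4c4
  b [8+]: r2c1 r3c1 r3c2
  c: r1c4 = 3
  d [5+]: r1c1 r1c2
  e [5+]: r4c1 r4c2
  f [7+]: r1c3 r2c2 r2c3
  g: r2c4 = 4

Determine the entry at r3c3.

C is a freebie, leaving r1c4 = 3.
Cage g is given, so r2c4 = 4.
The only place for 2 in row 1 is r1c3.
The 3 cells of cage f must have sum 7, which forces r2c2 = 2.
Cage f has sum 7, which forces r2c3 = 3.
Row 2 already has 3, so r2c1 = 1.
Column 1 now contains 1, so r1c1 = 4.
The two cells of cage d must have sum 5; hence r1c2 = 1.
Column 1 now contains 4; hence r3c1 = 3.
Row 3 already has 3, which forces r3c2 = 4.
Row 3 now contains 4, so r3c3 = 1.
Row 3 already has 1; hence r3c4 = 2.
Column 1 now contains 4, which forces r4c1 = 2.
Column 2 already has 1, so r4c2 = 3.
Column 3 now contains 1; hence r4c3 = 4.
Column 4 now contains 2; hence r4c4 = 1.
The full grid is 4 1 2 3 / 1 2 3 4 / 3 4 1 2 / 2 3 4 1.

1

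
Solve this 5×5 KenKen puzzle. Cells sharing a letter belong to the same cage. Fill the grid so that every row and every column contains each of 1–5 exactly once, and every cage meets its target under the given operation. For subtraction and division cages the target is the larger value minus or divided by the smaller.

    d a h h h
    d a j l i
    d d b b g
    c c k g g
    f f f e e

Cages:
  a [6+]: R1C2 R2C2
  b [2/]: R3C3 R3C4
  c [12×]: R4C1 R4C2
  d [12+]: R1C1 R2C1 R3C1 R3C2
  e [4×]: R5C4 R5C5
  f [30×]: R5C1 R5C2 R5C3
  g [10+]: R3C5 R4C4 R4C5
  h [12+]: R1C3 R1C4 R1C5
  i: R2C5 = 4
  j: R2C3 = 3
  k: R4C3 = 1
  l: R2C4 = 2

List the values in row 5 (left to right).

3 2 5 4 1

J is a freebie; hence R2C3 = 3.
Cage l is a single given cell; hence R2C4 = 2.
Cage i is a single given cell, which forces R2C5 = 4.
Cage k is given, so R4C3 = 1.
4 is placed in column 5, so R5C5 = 1.
Cage b's pair has quotient 2, which forces R3C3 = 2.
Column 3 now contains 2, so R5C3 = 5.
Row 5 now contains 1, leaving R5C4 = 4.
5 is placed in column 3, leaving R1C3 = 4.
4 is placed in column 4, leaving R3C4 = 1.
Cage g has sum 10; hence R4C5 = 2.
Cage d has sum 12, leaving R2C1 = 1.
Row 2 now contains 1; hence R2C2 = 5.
Column 2 now contains 5, leaving R1C2 = 1.
Cage d needs sum 12, leaving R3C1 = 5.
Row 3 now contains 5, which forces R3C5 = 3.
Cage d has sum 12, which forces R1C1 = 2.
The 3 cells of cage h must have sum 12, leaving R1C4 = 3.
3 is placed in column 5, leaving R1C5 = 5.
Row 3 already has 3, so R3C2 = 4.
4 is placed in column 2, so R4C2 = 3.
The 3 cells of cage g must have sum 10, so R4C4 = 5.
Column 1 already has 2, which forces R5C1 = 3.
Column 2 now contains 3, which forces R5C2 = 2.
Row 4 now contains 3; hence R4C1 = 4.
Filled in: 2 1 4 3 5 / 1 5 3 2 4 / 5 4 2 1 3 / 4 3 1 5 2 / 3 2 5 4 1.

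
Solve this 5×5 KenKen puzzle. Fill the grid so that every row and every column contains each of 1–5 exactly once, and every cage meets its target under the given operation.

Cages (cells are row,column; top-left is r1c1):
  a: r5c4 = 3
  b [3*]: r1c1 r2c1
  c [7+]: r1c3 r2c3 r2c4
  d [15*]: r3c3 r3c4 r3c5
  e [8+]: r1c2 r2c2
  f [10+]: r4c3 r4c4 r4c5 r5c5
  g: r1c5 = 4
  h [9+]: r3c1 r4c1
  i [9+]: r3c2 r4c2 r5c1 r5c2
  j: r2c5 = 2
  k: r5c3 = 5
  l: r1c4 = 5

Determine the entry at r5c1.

Cage l is given, so r1c4 = 5.
G is a freebie, which forces r1c5 = 4.
Cage j is a single given cell; hence r2c5 = 2.
Cage k is given, which forces r5c3 = 5.
Cage a is given, leaving r5c4 = 3.
Row 5 already has 3, leaving r5c5 = 1.
Row 1 already has 5, which forces r1c2 = 3.
The 3 cells of cage c must have sum 7; hence r1c3 = 2.
Cage e's pair has sum 8, which forces r2c2 = 5.
Cage d has product 15, so r3c3 = 3.
3 is placed in column 4, which forces r3c4 = 1.
The 3 cells of cage d must have product 15; hence r3c5 = 5.
3 is placed in column 3, leaving r4c3 = 4.
4 is placed in row 4, so r4c4 = 2.
5 is placed in column 5, so r4c5 = 3.
1 is placed in row 5, leaving r5c1 = 2.
Cage i has sum 9, which forces r5c2 = 4.
Row 1 now contains 3, so r1c1 = 1.
Cage b needs two cells with product 3, leaving r2c1 = 3.
4 is placed in column 3; hence r2c3 = 1.
Column 4 already has 1, leaving r2c4 = 4.
Row 3 now contains 5, leaving r3c1 = 4.
Row 3 already has 1, which forces r3c2 = 2.
4 is placed in row 4, which forces r4c1 = 5.
Row 4 already has 2, leaving r4c2 = 1.
Completed grid: 1 3 2 5 4 / 3 5 1 4 2 / 4 2 3 1 5 / 5 1 4 2 3 / 2 4 5 3 1.

2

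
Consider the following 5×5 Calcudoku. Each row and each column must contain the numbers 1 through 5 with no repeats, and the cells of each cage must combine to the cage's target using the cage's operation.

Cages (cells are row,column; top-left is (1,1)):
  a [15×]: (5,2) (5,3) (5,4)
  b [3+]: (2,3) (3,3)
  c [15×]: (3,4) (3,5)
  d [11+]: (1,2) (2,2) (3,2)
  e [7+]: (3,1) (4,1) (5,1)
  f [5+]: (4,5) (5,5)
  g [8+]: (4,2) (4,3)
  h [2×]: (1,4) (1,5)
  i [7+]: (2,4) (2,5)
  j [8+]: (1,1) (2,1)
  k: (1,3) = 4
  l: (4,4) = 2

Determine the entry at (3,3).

2

Cage k is given, leaving (1,3) = 4.
Cage l is a single given cell, so (4,4) = 2.
Column 4 already has 2, leaving (1,4) = 1.
Cage h's pair has product 2; hence (1,5) = 2.
Row 1 now contains 2, leaving (1,2) = 5.
Column 2 now contains 5; hence (4,2) = 3.
Row 4 already has 3, so (4,3) = 5.
3 is placed in column 2, leaving (5,2) = 1.
Row 5 already has 1, so (5,3) = 3.
Row 5 now contains 3, so (5,4) = 5.
Row 5 already has 1, leaving (5,5) = 4.
Row 1 now contains 5, so (1,1) = 3.
Cage j needs two cells with sum 8, so (2,1) = 5.
Cage i's pair has sum 7; hence (2,4) = 4.
4 is placed in column 5; hence (2,5) = 3.
5 is placed in column 4, which forces (3,4) = 3.
Cage c needs two cells with product 15; hence (3,5) = 5.
4 is placed in column 5, leaving (4,5) = 1.
Row 5 now contains 4, which forces (5,1) = 2.
Row 2 already has 4, leaving (2,2) = 2.
Row 2 now contains 2, so (2,3) = 1.
The 3 cells of cage e must have sum 7, so (3,1) = 1.
Cage d needs sum 11, leaving (3,2) = 4.
Column 3 now contains 1, so (3,3) = 2.
Row 4 already has 1, so (4,1) = 4.
Completed grid: 3 5 4 1 2 / 5 2 1 4 3 / 1 4 2 3 5 / 4 3 5 2 1 / 2 1 3 5 4.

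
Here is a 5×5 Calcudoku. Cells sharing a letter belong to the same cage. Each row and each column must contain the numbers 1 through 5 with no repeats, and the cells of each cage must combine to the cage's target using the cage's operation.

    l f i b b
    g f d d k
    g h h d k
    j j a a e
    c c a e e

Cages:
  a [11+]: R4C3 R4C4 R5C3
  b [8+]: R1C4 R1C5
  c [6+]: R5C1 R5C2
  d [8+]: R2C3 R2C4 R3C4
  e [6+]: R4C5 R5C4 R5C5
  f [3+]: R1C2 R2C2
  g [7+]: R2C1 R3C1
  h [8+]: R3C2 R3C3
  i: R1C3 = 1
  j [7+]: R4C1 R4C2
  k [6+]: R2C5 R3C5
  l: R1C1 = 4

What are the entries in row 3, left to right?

2 3 5 1 4

Cage l is a single given cell; hence R1C1 = 4.
Cage i is given, so R1C3 = 1.
Row 1 already has 1, so R1C2 = 2.
The two cells of cage f must have sum 3, so R2C2 = 1.
In row 3, 4 can only go at R3C5, so R3C5 = 4.
Cage k needs two cells with sum 6; hence R2C5 = 2.
2 is placed in row 2, which forces R2C1 = 5.
Cage g needs two cells with sum 7, which forces R3C1 = 2.
The 3 cells of cage d must have sum 8; hence R3C4 = 1.
2 is placed in column 1, which forces R4C1 = 3.
Row 4 now contains 3; hence R4C5 = 1.
2 is placed in column 1, so R5C1 = 1.
The 3 cells of cage e must have sum 6, so R5C4 = 2.
1 is placed in column 5, which forces R5C5 = 3.
The two cells of cage b must have sum 8, leaving R1C4 = 3.
Column 5 already has 3, so R1C5 = 5.
Column 4 now contains 3, so R2C4 = 4.
Cage j's pair has sum 7; hence R4C2 = 4.
Cage a needs sum 11, so R4C3 = 2.
4 is placed in column 4, leaving R4C4 = 5.
Cage c needs two cells with sum 6, so R5C2 = 5.
Row 5 already has 5, which forces R5C3 = 4.
4 is placed in row 2; hence R2C3 = 3.
Column 2 now contains 5, which forces R3C2 = 3.
Cage h needs two cells with sum 8, which forces R3C3 = 5.
Completed grid: 4 2 1 3 5 / 5 1 3 4 2 / 2 3 5 1 4 / 3 4 2 5 1 / 1 5 4 2 3.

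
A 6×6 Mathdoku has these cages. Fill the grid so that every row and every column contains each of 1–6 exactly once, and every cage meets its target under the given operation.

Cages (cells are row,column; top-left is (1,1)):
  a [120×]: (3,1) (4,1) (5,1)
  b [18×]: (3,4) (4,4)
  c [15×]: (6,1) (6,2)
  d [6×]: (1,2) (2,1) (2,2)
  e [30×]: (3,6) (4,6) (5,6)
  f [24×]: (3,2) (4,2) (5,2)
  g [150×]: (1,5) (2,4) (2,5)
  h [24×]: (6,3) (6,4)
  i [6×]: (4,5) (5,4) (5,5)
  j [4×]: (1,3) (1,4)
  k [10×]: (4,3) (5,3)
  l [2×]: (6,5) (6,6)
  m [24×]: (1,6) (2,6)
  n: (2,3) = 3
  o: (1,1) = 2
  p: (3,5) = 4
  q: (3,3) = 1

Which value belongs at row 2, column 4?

Cage o is a single given cell; hence (1,1) = 2.
The 3 cells of cage g must have product 150; hence (1,5) = 5.
Cage n is a single given cell, which forces (2,3) = 3.
Cage g has product 150, leaving (2,4) = 5.
The 3 cells of cage g must have product 150, so (2,5) = 6.
Row 2 already has 6, so (2,6) = 4.
Q is a freebie, which forces (3,3) = 1.
P is a freebie, which forces (3,5) = 4.
The 3 cells of cage d must have product 6, which forces (1,2) = 3.
Column 3 already has 1, leaving (1,3) = 4.
Cage j needs two cells with product 4, leaving (1,4) = 1.
4 is placed in column 6; hence (1,6) = 6.
Row 2 now contains 3, so (2,1) = 1.
The 3 cells of cage d must have product 6, so (2,2) = 2.
Column 2 already has 2; hence (3,2) = 6.
Row 3 now contains 6, which forces (3,4) = 3.
Column 4 already has 3, which forces (4,4) = 6.
Column 4 already has 3; hence (5,4) = 2.
3 is placed in column 2; hence (6,2) = 5.
Column 3 now contains 4; hence (6,3) = 6.
6 is placed in column 4, so (6,4) = 4.
Row 3 now contains 6; hence (3,1) = 5.
Row 3 already has 5, so (3,6) = 2.
The 3 cells of cage a must have product 120, leaving (4,1) = 4.
Row 4 now contains 4, leaving (4,2) = 1.
Cage k's pair has product 10; hence (4,3) = 2.
Row 4 now contains 1; hence (4,5) = 3.
3 is placed in row 4, leaving (4,6) = 5.
The 3 cells of cage a must have product 120, leaving (5,1) = 6.
Column 2 already has 1, leaving (5,2) = 4.
2 is placed in row 5, so (5,3) = 5.
Column 5 now contains 3, so (5,5) = 1.
Column 6 now contains 5, which forces (5,6) = 3.
Row 6 now contains 5; hence (6,1) = 3.
Column 5 now contains 1, leaving (6,5) = 2.
Column 6 now contains 2, so (6,6) = 1.
The full grid is 2 3 4 1 5 6 / 1 2 3 5 6 4 / 5 6 1 3 4 2 / 4 1 2 6 3 5 / 6 4 5 2 1 3 / 3 5 6 4 2 1.

5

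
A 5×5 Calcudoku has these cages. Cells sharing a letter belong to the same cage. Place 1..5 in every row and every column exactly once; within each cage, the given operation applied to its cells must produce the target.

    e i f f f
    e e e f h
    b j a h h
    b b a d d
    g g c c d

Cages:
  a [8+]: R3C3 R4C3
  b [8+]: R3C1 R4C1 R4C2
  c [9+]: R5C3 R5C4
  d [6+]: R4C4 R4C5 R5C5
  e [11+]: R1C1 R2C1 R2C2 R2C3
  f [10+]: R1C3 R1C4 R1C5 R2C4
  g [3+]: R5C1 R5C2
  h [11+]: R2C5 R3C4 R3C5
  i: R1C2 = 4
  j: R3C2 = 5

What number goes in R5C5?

3

I is a freebie, which forces R1C2 = 4.
Cage j is given; hence R3C2 = 5.
Row 3 now contains 5, leaving R3C3 = 3.
Column 3 now contains 3, so R4C3 = 5.
Column 3 now contains 5; hence R5C3 = 4.
4 is placed in row 5, so R5C4 = 5.
The 3 cells of cage h must have sum 11, leaving R2C5 = 5.
Cage f needs sum 10, which forces R2C4 = 4.
Column 4 now contains 4, which forces R3C4 = 2.
Row 3 now contains 2, which forces R3C5 = 4.
The 4 cells of cage e must have sum 11, which forces R1C1 = 5.
4 is placed in row 3, leaving R3C1 = 1.
Cage b has sum 8, which forces R4C1 = 4.
Cage b has sum 8, which forces R4C2 = 3.
3 is placed in row 4, leaving R4C4 = 1.
1 is placed in row 4, leaving R4C5 = 2.
1 is placed in column 1, which forces R5C1 = 2.
Row 5 already has 2; hence R5C2 = 1.
Row 5 already has 1; hence R5C5 = 3.
Cage f has sum 10, leaving R1C3 = 2.
1 is placed in column 4, leaving R1C4 = 3.
Column 5 now contains 3; hence R1C5 = 1.
Column 1 already has 2, so R2C1 = 3.
Column 2 already has 1, so R2C2 = 2.
Cage e has sum 11, so R2C3 = 1.
Completed grid: 5 4 2 3 1 / 3 2 1 4 5 / 1 5 3 2 4 / 4 3 5 1 2 / 2 1 4 5 3.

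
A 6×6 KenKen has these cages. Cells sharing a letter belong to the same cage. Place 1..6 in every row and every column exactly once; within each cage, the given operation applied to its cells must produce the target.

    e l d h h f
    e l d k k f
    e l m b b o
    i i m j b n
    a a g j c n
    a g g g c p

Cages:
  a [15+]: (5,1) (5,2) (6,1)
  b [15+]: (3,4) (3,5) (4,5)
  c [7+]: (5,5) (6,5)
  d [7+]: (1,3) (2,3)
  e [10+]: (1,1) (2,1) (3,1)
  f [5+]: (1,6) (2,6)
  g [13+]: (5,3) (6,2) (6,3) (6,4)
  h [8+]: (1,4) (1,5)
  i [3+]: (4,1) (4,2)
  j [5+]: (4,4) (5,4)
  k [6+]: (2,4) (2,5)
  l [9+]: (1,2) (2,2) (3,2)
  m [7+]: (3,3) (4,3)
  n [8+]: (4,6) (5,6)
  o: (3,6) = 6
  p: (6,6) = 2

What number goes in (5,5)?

O is a freebie, which forces (3,6) = 6.
P is a freebie, so (6,6) = 2.
The 3 cells of cage b must have sum 15; hence (4,5) = 6.
In column 5, 1 can only go at (2,5), so (2,5) = 1.
Cage f needs two cells with sum 5; hence (1,6) = 1.
Cage k's pair has sum 6, which forces (2,4) = 5.
Row 2 already has 1; hence (2,6) = 4.
Column 4 already has 5, leaving (3,4) = 4.
4 is placed in row 3, so (3,5) = 5.
Cage h's pair has sum 8, which forces (1,4) = 6.
Cage h needs two cells with sum 8; hence (1,5) = 2.
In row 1, 3 can only go at (1,1), so (1,1) = 3.
Cage e has sum 10, leaving (2,1) = 6.
Cage e needs sum 10, which forces (3,1) = 1.
1 is placed in column 1; hence (4,1) = 2.
Row 4 already has 2; hence (4,2) = 1.
Row 4 already has 2; hence (4,4) = 3.
3 is placed in row 4, leaving (4,6) = 5.
Column 4 already has 3, which forces (5,4) = 2.
Column 6 already has 5, leaving (5,6) = 3.
Column 4 already has 3, so (6,4) = 1.
Cage l needs sum 9; hence (1,2) = 4.
Row 1 already has 4, so (1,3) = 5.
The two cells of cage m must have sum 7, so (3,3) = 3.
Row 4 already has 5, which forces (4,3) = 4.
Cage a needs sum 15; hence (5,2) = 6.
Column 3 now contains 4, leaving (5,3) = 1.
Row 5 already has 3, so (5,5) = 4.
Column 3 now contains 4, so (6,3) = 6.
Cage c needs two cells with sum 7, leaving (6,5) = 3.
Cage l needs sum 9, leaving (2,2) = 3.
Column 3 already has 3, which forces (2,3) = 2.
3 is placed in row 3; hence (3,2) = 2.
4 is placed in row 5; hence (5,1) = 5.
Cage a needs sum 15, so (6,1) = 4.
Row 6 already has 3, which forces (6,2) = 5.
Completed grid: 3 4 5 6 2 1 / 6 3 2 5 1 4 / 1 2 3 4 5 6 / 2 1 4 3 6 5 / 5 6 1 2 4 3 / 4 5 6 1 3 2.

4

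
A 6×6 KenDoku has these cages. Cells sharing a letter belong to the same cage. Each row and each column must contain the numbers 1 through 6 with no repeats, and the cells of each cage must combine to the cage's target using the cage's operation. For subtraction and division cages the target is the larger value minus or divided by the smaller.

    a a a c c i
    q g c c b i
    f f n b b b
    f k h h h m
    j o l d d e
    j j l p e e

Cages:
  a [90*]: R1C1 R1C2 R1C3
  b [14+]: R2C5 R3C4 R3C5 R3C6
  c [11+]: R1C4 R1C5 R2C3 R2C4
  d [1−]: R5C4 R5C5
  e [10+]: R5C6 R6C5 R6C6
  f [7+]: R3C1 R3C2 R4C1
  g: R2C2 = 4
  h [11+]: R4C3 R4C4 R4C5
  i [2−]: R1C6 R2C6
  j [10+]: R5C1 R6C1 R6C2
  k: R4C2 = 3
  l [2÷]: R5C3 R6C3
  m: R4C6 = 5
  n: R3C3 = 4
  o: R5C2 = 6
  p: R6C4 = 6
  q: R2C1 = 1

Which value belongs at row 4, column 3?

Cage q is given, so R2C1 = 1.
G is a freebie; hence R2C2 = 4.
N is a freebie, which forces R3C3 = 4.
Cage k is a single given cell, so R4C2 = 3.
Cage m is a single given cell, leaving R4C6 = 5.
O is a freebie, leaving R5C2 = 6.
Cage p is a single given cell; hence R6C4 = 6.
Column 2 already has 6, so R1C2 = 5.
The only place for 2 in row 4 is R4C1.
Column 1 now contains 2, which forces R3C1 = 3.
Cage f has sum 7, which forces R3C2 = 2.
Column 2 now contains 2, leaving R6C2 = 1.
Row 6 already has 1, so R6C3 = 2.
3 is placed in column 1, so R1C1 = 6.
Cage a needs product 90, which forces R1C3 = 3.
Cage b needs sum 14, leaving R2C5 = 2.
Column 3 now contains 2, so R5C3 = 1.
The 4 cells of cage c must have sum 11, which forces R1C4 = 2.
Column 5 now contains 2, so R1C5 = 1.
Row 1 now contains 1, which forces R1C6 = 4.
The 4 cells of cage c must have sum 11, so R2C3 = 5.
The 4 cells of cage c must have sum 11; hence R2C4 = 3.
Row 2 now contains 3, so R2C6 = 6.
Column 6 already has 6; hence R3C6 = 1.
1 is placed in column 3, leaving R4C3 = 6.
1 is placed in column 5; hence R4C5 = 4.
Column 6 already has 4, so R6C6 = 3.
1 is placed in row 3, so R3C4 = 5.
Cage b has sum 14, leaving R3C5 = 6.
Row 4 already has 4, which forces R4C4 = 1.
The two cells of cage d must have difference 1, which forces R5C4 = 4.
Column 6 now contains 3; hence R5C6 = 2.
3 is placed in row 6, leaving R6C5 = 5.
Row 5 now contains 4, so R5C1 = 5.
5 is placed in column 5, which forces R5C5 = 3.
5 is placed in row 6, so R6C1 = 4.
Completed grid: 6 5 3 2 1 4 / 1 4 5 3 2 6 / 3 2 4 5 6 1 / 2 3 6 1 4 5 / 5 6 1 4 3 2 / 4 1 2 6 5 3.

6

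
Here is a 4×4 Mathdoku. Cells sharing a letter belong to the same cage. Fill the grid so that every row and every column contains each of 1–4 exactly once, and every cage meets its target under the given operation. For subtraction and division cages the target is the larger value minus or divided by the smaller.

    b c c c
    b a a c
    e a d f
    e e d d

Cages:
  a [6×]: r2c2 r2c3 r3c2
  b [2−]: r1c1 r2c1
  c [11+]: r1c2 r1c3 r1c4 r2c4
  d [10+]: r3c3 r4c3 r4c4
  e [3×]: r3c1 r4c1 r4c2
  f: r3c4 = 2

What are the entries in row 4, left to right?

3 1 2 4

The 3 cells of cage e must have product 3, so r3c1 = 1.
Cage f is given, so r3c4 = 2.
Cage e has product 3, so r4c1 = 3.
Cage e has product 3, leaving r4c2 = 1.
Row 4 now contains 3, leaving r4c4 = 4.
The 4 cells of cage c must have sum 11; hence r1c4 = 1.
Cage a needs product 6, leaving r2c2 = 2.
The 3 cells of cage a must have product 6, so r2c3 = 1.
Column 4 now contains 4, which forces r2c4 = 3.
Row 3 already has 2, leaving r3c2 = 3.
The 3 cells of cage d must have sum 10; hence r3c3 = 4.
4 is placed in row 4, leaving r4c3 = 2.
Cage b needs two cells with difference 2, so r1c1 = 2.
3 is placed in column 2; hence r1c2 = 4.
4 is placed in column 3, leaving r1c3 = 3.
Row 2 already has 2, which forces r2c1 = 4.
Filled in: 2 4 3 1 / 4 2 1 3 / 1 3 4 2 / 3 1 2 4.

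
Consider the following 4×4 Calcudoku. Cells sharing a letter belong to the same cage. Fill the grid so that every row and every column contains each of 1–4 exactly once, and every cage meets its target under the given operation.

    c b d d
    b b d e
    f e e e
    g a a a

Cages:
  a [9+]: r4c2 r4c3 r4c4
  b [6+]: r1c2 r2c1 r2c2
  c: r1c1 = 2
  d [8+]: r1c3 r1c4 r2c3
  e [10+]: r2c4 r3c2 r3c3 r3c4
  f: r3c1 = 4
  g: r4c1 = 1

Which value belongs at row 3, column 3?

Cage c is a single given cell, leaving r1c1 = 2.
Cage f is given, which forces r3c1 = 4.
Cage g is a single given cell; hence r4c1 = 1.
Cage b needs sum 6, leaving r1c2 = 1.
Column 1 now contains 1; hence r2c1 = 3.
Cage b has sum 6, so r2c2 = 2.
Cage e has sum 10, which forces r2c4 = 4.
Column 2 already has 2, which forces r3c2 = 3.
Column 2 now contains 3, leaving r4c2 = 4.
The 3 cells of cage d must have sum 8, which forces r1c3 = 4.
Column 4 now contains 4, which forces r1c4 = 3.
Row 2 already has 4; hence r2c3 = 1.
1 is placed in column 3; hence r3c3 = 2.
2 is placed in row 3; hence r3c4 = 1.
Column 3 already has 2, so r4c3 = 3.
Column 4 now contains 3, which forces r4c4 = 2.
The full grid is 2 1 4 3 / 3 2 1 4 / 4 3 2 1 / 1 4 3 2.

2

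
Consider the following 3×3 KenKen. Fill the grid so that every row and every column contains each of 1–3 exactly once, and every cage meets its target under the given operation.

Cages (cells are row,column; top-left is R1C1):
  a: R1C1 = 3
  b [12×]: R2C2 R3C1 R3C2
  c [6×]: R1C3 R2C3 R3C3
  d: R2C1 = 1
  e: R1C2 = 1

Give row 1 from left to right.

Cage a is a single given cell, so R1C1 = 3.
Cage e is given, leaving R1C2 = 1.
Row 1 already has 1, which forces R1C3 = 2.
Cage d is a single given cell, which forces R2C1 = 1.
The 3 cells of cage b must have product 12, which forces R2C2 = 2.
Row 2 already has 1, which forces R2C3 = 3.
Cage b needs product 12, leaving R3C1 = 2.
Cage b has product 12, so R3C2 = 3.
3 is placed in column 3, which forces R3C3 = 1.
Completed grid: 3 1 2 / 1 2 3 / 2 3 1.

3 1 2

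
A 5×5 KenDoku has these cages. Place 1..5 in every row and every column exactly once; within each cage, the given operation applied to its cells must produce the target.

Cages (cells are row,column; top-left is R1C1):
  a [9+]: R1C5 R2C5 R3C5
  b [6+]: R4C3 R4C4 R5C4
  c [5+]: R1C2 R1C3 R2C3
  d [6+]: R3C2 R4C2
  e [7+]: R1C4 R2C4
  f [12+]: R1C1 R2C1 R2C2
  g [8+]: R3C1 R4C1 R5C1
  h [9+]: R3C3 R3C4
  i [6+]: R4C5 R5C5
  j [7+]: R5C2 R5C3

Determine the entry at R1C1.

Column 3 needs a 5, and only R3C3 is open for it.
Row 3 already has 5, which forces R3C4 = 4.
Column 3 needs a 4, and only R5C3 is open for it.
Cage j needs two cells with sum 7, so R5C2 = 3.
In column 4, 3 can only go at R4C4, so R4C4 = 3.
In column 3, 3 can only go at R1C3, so R1C3 = 3.
Cage c needs sum 5, which forces R1C2 = 1.
Cage c has sum 5, so R2C3 = 1.
1 is placed in column 2, leaving R3C2 = 2.
1 is placed in column 3, leaving R4C3 = 2.
Cage d needs two cells with sum 6, leaving R4C2 = 4.
The 3 cells of cage b must have sum 6, leaving R5C4 = 1.
Column 2 now contains 4; hence R2C2 = 5.
Row 2 already has 5, so R2C4 = 2.
The 3 cells of cage g must have sum 8; hence R3C1 = 1.
Row 3 already has 1, so R3C5 = 3.
Row 4 now contains 4, leaving R4C1 = 5.
The two cells of cage i must have sum 6, so R4C5 = 1.
Row 5 now contains 1, so R5C1 = 2.
Cage i's pair has sum 6, which forces R5C5 = 5.
Column 1 already has 5; hence R1C1 = 4.
2 is placed in column 4; hence R1C4 = 5.
The 3 cells of cage a must have sum 9, so R1C5 = 2.
Row 2 now contains 2; hence R2C1 = 3.
3 is placed in column 5; hence R2C5 = 4.
The full grid is 4 1 3 5 2 / 3 5 1 2 4 / 1 2 5 4 3 / 5 4 2 3 1 / 2 3 4 1 5.

4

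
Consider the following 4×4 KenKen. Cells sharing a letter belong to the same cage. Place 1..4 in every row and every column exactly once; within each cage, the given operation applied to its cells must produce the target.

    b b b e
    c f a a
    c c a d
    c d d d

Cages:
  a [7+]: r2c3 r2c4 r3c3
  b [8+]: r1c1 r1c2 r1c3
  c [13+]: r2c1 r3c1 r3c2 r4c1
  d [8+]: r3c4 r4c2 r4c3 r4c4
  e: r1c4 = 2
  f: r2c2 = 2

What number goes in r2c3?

1

Cage e is given, which forces r1c4 = 2.
F is a freebie, leaving r2c2 = 2.
Cage c has sum 13, which forces r3c2 = 4.
Column 4 now contains 2; hence r3c4 = 1.
Cage a needs sum 7, so r2c3 = 1.
Cage d needs sum 8; hence r4c2 = 1.
The 4 cells of cage d must have sum 8, so r4c3 = 2.
Cage d needs sum 8; hence r4c4 = 4.
Cage b needs sum 8, leaving r1c1 = 1.
Column 2 now contains 1, which forces r1c2 = 3.
Cage b needs sum 8, so r1c3 = 4.
The 4 cells of cage c must have sum 13; hence r2c1 = 4.
Column 4 now contains 4; hence r2c4 = 3.
Cage c needs sum 13, leaving r3c1 = 2.
Column 3 now contains 2, which forces r3c3 = 3.
Row 4 now contains 4; hence r4c1 = 3.
Completed grid: 1 3 4 2 / 4 2 1 3 / 2 4 3 1 / 3 1 2 4.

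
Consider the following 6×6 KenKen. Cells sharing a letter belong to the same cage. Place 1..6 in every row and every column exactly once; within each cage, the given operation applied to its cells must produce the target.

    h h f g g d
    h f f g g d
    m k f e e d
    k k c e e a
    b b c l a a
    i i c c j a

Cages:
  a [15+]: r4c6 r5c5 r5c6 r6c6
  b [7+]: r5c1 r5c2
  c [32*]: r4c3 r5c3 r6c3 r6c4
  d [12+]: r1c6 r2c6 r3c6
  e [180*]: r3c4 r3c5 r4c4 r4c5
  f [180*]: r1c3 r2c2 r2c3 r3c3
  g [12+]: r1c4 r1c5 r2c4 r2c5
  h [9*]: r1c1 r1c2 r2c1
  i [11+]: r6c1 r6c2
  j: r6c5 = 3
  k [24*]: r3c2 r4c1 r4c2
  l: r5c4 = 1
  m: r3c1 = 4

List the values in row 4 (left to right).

Cage h needs product 9, leaving r1c1 = 1.
Cage h has product 9, so r1c2 = 3.
Cage h needs product 9, so r2c1 = 3.
Cage m is given, so r3c1 = 4.
L is a freebie; hence r5c4 = 1.
Cage c has product 32, leaving r6c4 = 4.
J is a freebie, so r6c5 = 3.
The 4 cells of cage g must have sum 12, leaving r1c5 = 4.
Cage g has sum 12, which forces r2c5 = 1.
The only place for 4 in row 2 is r2c6.
In row 5, 3 can only go at r5c6, so r5c6 = 3.
The only place for 3 in row 4 is r4c4.
Row 3 needs a 3, and only r3c3 is open for it.
In row 3, 1 can only go at r3c2, so r3c2 = 1.
The 3 cells of cage k must have product 24, which forces r4c1 = 6.
Cage k needs product 24, so r4c2 = 4.
Column 1 now contains 6; hence r6c1 = 5.
5 is placed in row 6; hence r6c2 = 6.
The 4 cells of cage a must have sum 15, so r4c6 = 5.
Column 1 now contains 5, which forces r5c1 = 2.
Cage b needs two cells with sum 7; hence r5c2 = 5.
Cage c needs product 32, leaving r5c3 = 4.
Row 5 already has 5; hence r5c5 = 6.
5 is placed in column 2; hence r2c2 = 2.
2 is placed in row 2; hence r2c4 = 5.
Cage e has product 180, so r3c4 = 6.
Cage e needs product 180, leaving r3c5 = 5.
Row 3 already has 6; hence r3c6 = 2.
Row 4 now contains 5, so r4c5 = 2.
Cage a needs sum 15, so r6c6 = 1.
Cage f needs product 180; hence r1c3 = 5.
5 is placed in column 4, leaving r1c4 = 2.
2 is placed in column 6, so r1c6 = 6.
Row 2 now contains 5, which forces r2c3 = 6.
Row 4 now contains 2; hence r4c3 = 1.
Row 6 already has 1, leaving r6c3 = 2.
The full grid is 1 3 5 2 4 6 / 3 2 6 5 1 4 / 4 1 3 6 5 2 / 6 4 1 3 2 5 / 2 5 4 1 6 3 / 5 6 2 4 3 1.

6 4 1 3 2 5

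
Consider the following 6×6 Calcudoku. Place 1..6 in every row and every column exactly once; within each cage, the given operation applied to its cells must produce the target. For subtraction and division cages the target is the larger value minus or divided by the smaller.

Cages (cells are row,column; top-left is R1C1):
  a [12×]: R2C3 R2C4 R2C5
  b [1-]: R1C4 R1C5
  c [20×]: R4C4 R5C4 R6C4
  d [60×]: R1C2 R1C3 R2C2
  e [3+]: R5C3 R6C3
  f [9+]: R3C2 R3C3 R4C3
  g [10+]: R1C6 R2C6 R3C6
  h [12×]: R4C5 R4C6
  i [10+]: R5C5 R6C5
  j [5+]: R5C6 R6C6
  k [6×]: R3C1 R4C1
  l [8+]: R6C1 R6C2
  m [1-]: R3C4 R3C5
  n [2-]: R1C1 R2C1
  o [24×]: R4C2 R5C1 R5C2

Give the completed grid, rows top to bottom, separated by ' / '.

4 5 6 2 3 1 / 6 2 4 3 1 5 / 2 1 3 6 5 4 / 3 4 5 1 2 6 / 1 6 2 5 4 3 / 5 3 1 4 6 2

The only place for 5 in row 5 is R5C4.
In row 4, 5 can only go at R4C3, so R4C3 = 5.
Cage m needs two cells with difference 1, leaving R3C5 = 5.
Cage a needs product 12; hence R2C5 = 1.
Cage f needs sum 9, which forces R3C2 = 1.
R5C3 and R6C3 in column 3 are {1, 2}, leaving R3C3 = 3.
R4C4 and R6C4 in column 4 are {1, 4}, so R3C4 = 6.
Row 3 already has 6, so R3C1 = 2.
2 is placed in row 3, which forces R3C6 = 4.
Cage k's pair has product 6, so R4C1 = 3.
3 is placed in row 4; hence R4C5 = 2.
Column 6 already has 4, which forces R4C6 = 6.
The two cells of cage b must have difference 1, which forces R1C4 = 2.
Column 5 already has 2, which forces R1C5 = 3.
Cage g has sum 10, which forces R1C6 = 1.
Column 4 now contains 2; hence R2C4 = 3.
The 3 cells of cage g must have sum 10, so R2C6 = 5.
Row 4 now contains 6, so R4C2 = 4.
Row 4 now contains 4; hence R4C4 = 1.
Cage o needs product 24, so R5C1 = 1.
The 3 cells of cage o must have product 24, which forces R5C2 = 6.
1 is placed in row 5, leaving R5C3 = 2.
Row 5 now contains 6, leaving R5C5 = 4.
2 is placed in row 5, which forces R5C6 = 3.
2 is placed in column 3, so R6C3 = 1.
Column 4 already has 1, leaving R6C4 = 4.
Column 5 already has 4, leaving R6C5 = 6.
Column 6 already has 3, so R6C6 = 2.
Row 1 already has 3; hence R1C2 = 5.
Cage d has product 60, which forces R1C3 = 6.
Row 2 already has 5, leaving R2C2 = 2.
The 3 cells of cage a must have product 12; hence R2C3 = 4.
6 is placed in row 6, leaving R6C1 = 5.
2 is placed in row 6; hence R6C2 = 3.
Row 1 already has 6, which forces R1C1 = 4.
Row 2 already has 4, leaving R2C1 = 6.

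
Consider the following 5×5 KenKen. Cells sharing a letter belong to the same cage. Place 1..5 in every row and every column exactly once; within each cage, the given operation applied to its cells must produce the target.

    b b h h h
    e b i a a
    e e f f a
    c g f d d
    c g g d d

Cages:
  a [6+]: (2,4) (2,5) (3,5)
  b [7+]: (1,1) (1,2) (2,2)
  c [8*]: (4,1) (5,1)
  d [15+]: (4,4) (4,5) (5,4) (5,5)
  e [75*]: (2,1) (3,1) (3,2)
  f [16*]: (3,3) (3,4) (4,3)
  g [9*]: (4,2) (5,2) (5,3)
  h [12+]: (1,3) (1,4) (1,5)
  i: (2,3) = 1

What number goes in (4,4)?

The 3 cells of cage e must have product 75, which forces (2,1) = 5.
Cage i is given, which forces (2,3) = 1.
The 3 cells of cage e must have product 75, which forces (3,1) = 3.
The 3 cells of cage e must have product 75, which forces (3,2) = 5.
Column 3 now contains 1, leaving (3,3) = 4.
4 is placed in row 3; hence (3,4) = 2.
Row 3 now contains 2, leaving (3,5) = 1.
The 3 cells of cage g must have product 9; hence (4,2) = 3.
4 is placed in column 3, so (4,3) = 2.
The 3 cells of cage g must have product 9, which forces (5,2) = 1.
Cage g has product 9; hence (5,3) = 3.
Cage b has sum 7, leaving (1,1) = 1.
Column 3 now contains 3, leaving (1,3) = 5.
Column 4 now contains 2, which forces (2,4) = 3.
Cage a has sum 6; hence (2,5) = 2.
Row 4 now contains 2, leaving (4,1) = 4.
Row 4 already has 4; hence (4,5) = 5.
Cage c's pair has product 8, leaving (5,1) = 2.
Column 5 already has 2, which forces (5,5) = 4.
Cage b needs sum 7; hence (1,2) = 2.
Column 4 now contains 3, leaving (1,4) = 4.
Column 5 now contains 4, so (1,5) = 3.
Row 2 already has 2, leaving (2,2) = 4.
5 is placed in row 4, so (4,4) = 1.
Row 5 already has 4; hence (5,4) = 5.
The full grid is 1 2 5 4 3 / 5 4 1 3 2 / 3 5 4 2 1 / 4 3 2 1 5 / 2 1 3 5 4.

1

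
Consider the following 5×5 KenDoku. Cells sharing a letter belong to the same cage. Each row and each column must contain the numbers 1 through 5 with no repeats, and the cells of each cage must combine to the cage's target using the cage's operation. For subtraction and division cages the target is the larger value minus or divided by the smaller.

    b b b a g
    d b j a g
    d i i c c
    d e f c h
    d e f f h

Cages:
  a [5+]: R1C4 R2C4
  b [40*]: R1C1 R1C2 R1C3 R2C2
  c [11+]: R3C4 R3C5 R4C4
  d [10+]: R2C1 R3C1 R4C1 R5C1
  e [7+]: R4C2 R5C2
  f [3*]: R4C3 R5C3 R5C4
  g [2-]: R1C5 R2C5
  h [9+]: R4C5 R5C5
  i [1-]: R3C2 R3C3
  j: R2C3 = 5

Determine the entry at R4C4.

Cage j is a single given cell, so R2C3 = 5.
Cage f has product 3, which forces R4C3 = 1.
The 3 cells of cage f must have product 3, which forces R5C3 = 3.
Cage f needs product 3, which forces R5C4 = 1.
The only place for 5 in column 1 is R1C1.
The 3 cells of cage c must have sum 11, which forces R3C5 = 2.
2 is placed in row 3; hence R3C3 = 4.
4 is placed in row 3; hence R3C4 = 5.
5 is placed in column 4, so R4C4 = 4.
Row 4 already has 4; hence R4C5 = 5.
Column 5 now contains 5; hence R5C5 = 4.
Column 3 now contains 4; hence R1C3 = 2.
2 is placed in row 1, so R1C4 = 3.
Row 1 already has 3, so R1C5 = 1.
Cage d has sum 10; hence R2C1 = 4.
4 is placed in row 2, so R2C2 = 1.
Column 4 now contains 3, leaving R2C4 = 2.
Column 5 now contains 1, so R2C5 = 3.
Cage d needs sum 10, which forces R3C1 = 1.
Row 3 now contains 5, which forces R3C2 = 3.
Cage d needs sum 10; hence R4C1 = 3.
Cage e needs two cells with sum 7; hence R4C2 = 2.
Row 5 already has 4, which forces R5C1 = 2.
Cage e's pair has sum 7; hence R5C2 = 5.
Row 1 now contains 1, which forces R1C2 = 4.
Completed grid: 5 4 2 3 1 / 4 1 5 2 3 / 1 3 4 5 2 / 3 2 1 4 5 / 2 5 3 1 4.

4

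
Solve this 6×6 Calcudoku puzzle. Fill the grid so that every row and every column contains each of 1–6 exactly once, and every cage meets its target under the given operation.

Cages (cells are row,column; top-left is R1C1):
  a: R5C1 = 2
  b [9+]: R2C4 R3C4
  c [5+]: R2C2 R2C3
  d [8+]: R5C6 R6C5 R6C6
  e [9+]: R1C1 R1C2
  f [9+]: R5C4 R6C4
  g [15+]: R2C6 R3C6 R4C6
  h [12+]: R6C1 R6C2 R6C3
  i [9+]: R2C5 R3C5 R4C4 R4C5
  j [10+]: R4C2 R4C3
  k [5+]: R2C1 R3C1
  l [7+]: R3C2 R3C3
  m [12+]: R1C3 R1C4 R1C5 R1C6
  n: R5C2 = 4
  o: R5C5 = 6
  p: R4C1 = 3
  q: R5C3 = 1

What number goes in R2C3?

3

Cage p is given; hence R4C1 = 3.
Cage a is a single given cell, which forces R5C1 = 2.
Cage n is given; hence R5C2 = 4.
Cage q is a single given cell, which forces R5C3 = 1.
Cage o is given; hence R5C5 = 6.
Column 2 now contains 4, leaving R4C2 = 6.
Cage j needs two cells with sum 10, which forces R4C3 = 4.
4 is placed in row 4, which forces R4C6 = 5.
Column 6 already has 5, so R5C6 = 3.
3 is placed in row 5; hence R5C4 = 5.
Cage f needs two cells with sum 9, so R6C4 = 4.
Cage d has sum 8; hence R6C5 = 3.
The 3 cells of cage d must have sum 8, leaving R6C6 = 2.
The only place for 5 in row 2 is R2C5.
Cage i has sum 9, which forces R3C5 = 1.
Cage i has sum 9, leaving R4C4 = 1.
Cage i needs sum 9, which forces R4C5 = 2.
Cage m needs sum 12, which forces R1C3 = 5.
The 4 cells of cage m must have sum 12, which forces R1C4 = 2.
2 is placed in column 5, so R1C5 = 4.
Cage m has sum 12, so R1C6 = 1.
Cage k needs two cells with sum 5, leaving R2C1 = 1.
Row 3 now contains 1, which forces R3C1 = 4.
Column 3 already has 5, which forces R3C3 = 2.
Row 3 now contains 4; hence R3C6 = 6.
Column 3 already has 5; hence R6C3 = 6.
Row 1 already has 4, leaving R1C1 = 6.
Row 1 already has 5, leaving R1C2 = 3.
Cage c's pair has sum 5, leaving R2C2 = 2.
2 is placed in column 3; hence R2C3 = 3.
Cage b needs two cells with sum 9; hence R2C4 = 6.
Column 6 already has 6, which forces R2C6 = 4.
2 is placed in row 3; hence R3C2 = 5.
Row 3 already has 6; hence R3C4 = 3.
Row 6 now contains 6, which forces R6C1 = 5.
Cage h has sum 12, which forces R6C2 = 1.
Completed grid: 6 3 5 2 4 1 / 1 2 3 6 5 4 / 4 5 2 3 1 6 / 3 6 4 1 2 5 / 2 4 1 5 6 3 / 5 1 6 4 3 2.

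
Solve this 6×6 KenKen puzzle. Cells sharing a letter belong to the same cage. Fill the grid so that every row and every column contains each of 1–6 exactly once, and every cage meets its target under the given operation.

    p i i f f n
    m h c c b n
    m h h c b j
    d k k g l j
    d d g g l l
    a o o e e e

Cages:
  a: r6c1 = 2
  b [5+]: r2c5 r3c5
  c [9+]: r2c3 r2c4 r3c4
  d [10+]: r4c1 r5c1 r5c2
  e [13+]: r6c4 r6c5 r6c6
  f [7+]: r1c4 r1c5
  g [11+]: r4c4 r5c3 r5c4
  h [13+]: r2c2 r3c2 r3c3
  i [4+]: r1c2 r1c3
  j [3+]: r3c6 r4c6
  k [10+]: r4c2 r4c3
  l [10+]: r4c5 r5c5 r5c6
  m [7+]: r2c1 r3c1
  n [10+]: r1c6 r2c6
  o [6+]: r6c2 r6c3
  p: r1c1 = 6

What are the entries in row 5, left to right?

Cage p is a single given cell, which forces r1c1 = 6.
Row 1 now contains 6; hence r1c6 = 4.
4 is placed in column 6; hence r2c6 = 6.
Cage a is a single given cell, leaving r6c1 = 2.
The 3 cells of cage e must have sum 13, so r6c6 = 3.
The only place for 5 in column 6 is r5c6.
Column 1 needs a 5, and only r4c1 is open for it.
The only place for 1 in column 1 is r5c1.
Cage d has sum 10, leaving r5c2 = 4.
4 is placed in column 2, which forces r4c2 = 6.
Cage k needs two cells with sum 10, leaving r4c3 = 4.
In row 4, 1 can only go at r4c6, so r4c6 = 1.
Column 6 already has 1; hence r3c6 = 2.
In column 2, 2 can only go at r2c2, so r2c2 = 2.
Cage h needs sum 13, which forces r3c2 = 5.
Cage h needs sum 13; hence r3c3 = 6.
Column 2 now contains 5, which forces r6c2 = 1.
1 is placed in row 6, which forces r6c3 = 5.
Column 2 now contains 1, leaving r1c2 = 3.
Cage i needs two cells with sum 4; hence r1c3 = 1.
Column 3 already has 1, which forces r2c3 = 3.
The 3 cells of cage c must have sum 9, which forces r2c4 = 5.
Column 3 now contains 3; hence r5c3 = 2.
The 3 cells of cage g must have sum 11, leaving r5c4 = 6.
Row 5 now contains 2, which forces r5c5 = 3.
6 is placed in column 4; hence r6c4 = 4.
4 is placed in row 6; hence r6c5 = 6.
Column 4 already has 5, leaving r1c4 = 2.
Cage f's pair has sum 7, so r1c5 = 5.
Row 2 now contains 3, leaving r2c1 = 4.
4 is placed in row 2; hence r2c5 = 1.
The two cells of cage m must have sum 7; hence r3c1 = 3.
Cage c needs sum 9, leaving r3c4 = 1.
Column 5 already has 1; hence r3c5 = 4.
Cage g has sum 11, leaving r4c4 = 3.
3 is placed in column 5, so r4c5 = 2.
Completed grid: 6 3 1 2 5 4 / 4 2 3 5 1 6 / 3 5 6 1 4 2 / 5 6 4 3 2 1 / 1 4 2 6 3 5 / 2 1 5 4 6 3.

1 4 2 6 3 5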